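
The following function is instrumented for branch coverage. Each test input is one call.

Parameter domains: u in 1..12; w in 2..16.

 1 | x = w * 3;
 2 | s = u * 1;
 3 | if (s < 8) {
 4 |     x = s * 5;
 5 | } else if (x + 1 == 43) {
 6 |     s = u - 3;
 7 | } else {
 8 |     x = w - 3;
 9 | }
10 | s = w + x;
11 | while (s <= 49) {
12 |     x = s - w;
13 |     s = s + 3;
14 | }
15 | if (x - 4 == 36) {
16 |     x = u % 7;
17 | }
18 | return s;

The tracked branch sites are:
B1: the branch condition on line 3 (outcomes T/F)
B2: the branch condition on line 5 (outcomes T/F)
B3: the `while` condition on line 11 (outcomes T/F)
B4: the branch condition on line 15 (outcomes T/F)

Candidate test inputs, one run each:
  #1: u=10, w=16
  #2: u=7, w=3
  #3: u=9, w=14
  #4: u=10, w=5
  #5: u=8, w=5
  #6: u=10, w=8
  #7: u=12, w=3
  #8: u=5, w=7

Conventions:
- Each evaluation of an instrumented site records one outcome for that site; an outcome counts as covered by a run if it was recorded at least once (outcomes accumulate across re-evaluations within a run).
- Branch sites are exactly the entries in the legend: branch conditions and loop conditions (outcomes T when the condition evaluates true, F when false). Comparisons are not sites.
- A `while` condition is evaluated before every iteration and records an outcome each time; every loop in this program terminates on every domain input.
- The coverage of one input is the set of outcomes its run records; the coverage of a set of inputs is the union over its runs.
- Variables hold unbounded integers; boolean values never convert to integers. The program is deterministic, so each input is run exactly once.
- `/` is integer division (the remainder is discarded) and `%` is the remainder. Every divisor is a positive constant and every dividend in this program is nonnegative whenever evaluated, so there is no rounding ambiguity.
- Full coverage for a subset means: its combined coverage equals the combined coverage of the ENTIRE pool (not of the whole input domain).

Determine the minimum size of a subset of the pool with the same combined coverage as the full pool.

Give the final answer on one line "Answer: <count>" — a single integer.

#1 (u=10, w=16) -> B1->F, B2->F, B3->T, B3->T, B3->T, B3->T, B3->T, B3->T, B3->T, B3->F, B4->F; covered: B1=F, B2=F, B3=T, B3=F, B4=F
#2 (u=7, w=3) -> B1->T, B3->T, B3->T, B3->T, B3->T, B3->F, B4->F; covered: B1=T, B3=T, B3=F, B4=F
#3 (u=9, w=14) -> B1->F, B2->T, B3->F, B4->F; covered: B1=F, B2=T, B3=F, B4=F
#4 (u=10, w=5) -> B1->F, B2->F, B3->T, B3->T, B3->T, B3->T, B3->T, B3->T, B3->T, B3->T, B3->T, B3->T, B3->T, B3->T, ...; covered: B1=F, B2=F, B3=T, B3=F, B4=F
#5 (u=8, w=5) -> B1->F, B2->F, B3->T, B3->T, B3->T, B3->T, B3->T, B3->T, B3->T, B3->T, B3->T, B3->T, B3->T, B3->T, ...; covered: B1=F, B2=F, B3=T, B3=F, B4=F
#6 (u=10, w=8) -> B1->F, B2->F, B3->T, B3->T, B3->T, B3->T, B3->T, B3->T, B3->T, B3->T, B3->T, B3->T, B3->T, B3->T, ...; covered: B1=F, B2=F, B3=T, B3=F, B4=F
#7 (u=12, w=3) -> B1->F, B2->F, B3->T, B3->T, B3->T, B3->T, B3->T, B3->T, B3->T, B3->T, B3->T, B3->T, B3->T, B3->T, ...; covered: B1=F, B2=F, B3=T, B3=F, B4=F
#8 (u=5, w=7) -> B1->T, B3->T, B3->T, B3->T, B3->T, B3->T, B3->T, B3->F, B4->T; covered: B1=T, B3=T, B3=F, B4=T
together the pool reaches 8 outcomes: B1=T, B1=F, B2=T, B2=F, B3=T, B3=F, B4=T, B4=F
size 1 is not enough: best union over all size-1 subsets is 5/8
size 2 is not enough: best union over all size-2 subsets is 7/8
at size 3, {1, 3, 8} reaches all 8 outcomes; every lexicographically earlier size-3 subset fails

Answer: 3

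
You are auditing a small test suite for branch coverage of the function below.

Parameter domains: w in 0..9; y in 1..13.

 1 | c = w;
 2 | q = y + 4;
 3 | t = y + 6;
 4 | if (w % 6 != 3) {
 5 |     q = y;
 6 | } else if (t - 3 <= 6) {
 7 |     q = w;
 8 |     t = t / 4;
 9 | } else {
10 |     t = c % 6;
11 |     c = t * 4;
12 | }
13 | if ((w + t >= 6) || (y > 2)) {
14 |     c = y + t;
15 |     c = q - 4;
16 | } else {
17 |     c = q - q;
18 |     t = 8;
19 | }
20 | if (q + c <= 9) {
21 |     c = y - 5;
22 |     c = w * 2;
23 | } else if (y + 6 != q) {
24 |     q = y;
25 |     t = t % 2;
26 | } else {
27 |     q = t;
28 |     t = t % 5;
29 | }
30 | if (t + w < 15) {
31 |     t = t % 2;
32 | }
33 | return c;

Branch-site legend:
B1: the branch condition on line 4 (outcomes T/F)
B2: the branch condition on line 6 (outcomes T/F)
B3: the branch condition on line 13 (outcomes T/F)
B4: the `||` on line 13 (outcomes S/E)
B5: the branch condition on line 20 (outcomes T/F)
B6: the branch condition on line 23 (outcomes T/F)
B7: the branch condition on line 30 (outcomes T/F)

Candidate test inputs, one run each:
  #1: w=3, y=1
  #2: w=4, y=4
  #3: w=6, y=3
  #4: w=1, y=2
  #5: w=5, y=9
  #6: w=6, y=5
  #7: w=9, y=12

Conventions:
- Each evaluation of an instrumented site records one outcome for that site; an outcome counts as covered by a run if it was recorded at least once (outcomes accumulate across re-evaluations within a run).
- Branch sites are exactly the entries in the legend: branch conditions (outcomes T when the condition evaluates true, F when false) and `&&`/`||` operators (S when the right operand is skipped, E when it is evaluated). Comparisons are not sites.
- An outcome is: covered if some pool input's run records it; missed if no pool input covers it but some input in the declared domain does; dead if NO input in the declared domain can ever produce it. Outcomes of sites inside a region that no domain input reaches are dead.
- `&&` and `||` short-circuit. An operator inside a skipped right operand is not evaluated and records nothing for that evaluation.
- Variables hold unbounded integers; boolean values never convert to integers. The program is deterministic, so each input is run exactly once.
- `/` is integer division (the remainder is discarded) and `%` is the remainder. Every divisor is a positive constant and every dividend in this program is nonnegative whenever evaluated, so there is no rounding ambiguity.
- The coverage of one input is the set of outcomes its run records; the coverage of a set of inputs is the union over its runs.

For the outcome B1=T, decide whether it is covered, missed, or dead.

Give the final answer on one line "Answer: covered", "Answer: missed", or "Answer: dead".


B1=T is recorded by pool input(s) 2, 3, 4, 5, 6 -> covered
Answer: covered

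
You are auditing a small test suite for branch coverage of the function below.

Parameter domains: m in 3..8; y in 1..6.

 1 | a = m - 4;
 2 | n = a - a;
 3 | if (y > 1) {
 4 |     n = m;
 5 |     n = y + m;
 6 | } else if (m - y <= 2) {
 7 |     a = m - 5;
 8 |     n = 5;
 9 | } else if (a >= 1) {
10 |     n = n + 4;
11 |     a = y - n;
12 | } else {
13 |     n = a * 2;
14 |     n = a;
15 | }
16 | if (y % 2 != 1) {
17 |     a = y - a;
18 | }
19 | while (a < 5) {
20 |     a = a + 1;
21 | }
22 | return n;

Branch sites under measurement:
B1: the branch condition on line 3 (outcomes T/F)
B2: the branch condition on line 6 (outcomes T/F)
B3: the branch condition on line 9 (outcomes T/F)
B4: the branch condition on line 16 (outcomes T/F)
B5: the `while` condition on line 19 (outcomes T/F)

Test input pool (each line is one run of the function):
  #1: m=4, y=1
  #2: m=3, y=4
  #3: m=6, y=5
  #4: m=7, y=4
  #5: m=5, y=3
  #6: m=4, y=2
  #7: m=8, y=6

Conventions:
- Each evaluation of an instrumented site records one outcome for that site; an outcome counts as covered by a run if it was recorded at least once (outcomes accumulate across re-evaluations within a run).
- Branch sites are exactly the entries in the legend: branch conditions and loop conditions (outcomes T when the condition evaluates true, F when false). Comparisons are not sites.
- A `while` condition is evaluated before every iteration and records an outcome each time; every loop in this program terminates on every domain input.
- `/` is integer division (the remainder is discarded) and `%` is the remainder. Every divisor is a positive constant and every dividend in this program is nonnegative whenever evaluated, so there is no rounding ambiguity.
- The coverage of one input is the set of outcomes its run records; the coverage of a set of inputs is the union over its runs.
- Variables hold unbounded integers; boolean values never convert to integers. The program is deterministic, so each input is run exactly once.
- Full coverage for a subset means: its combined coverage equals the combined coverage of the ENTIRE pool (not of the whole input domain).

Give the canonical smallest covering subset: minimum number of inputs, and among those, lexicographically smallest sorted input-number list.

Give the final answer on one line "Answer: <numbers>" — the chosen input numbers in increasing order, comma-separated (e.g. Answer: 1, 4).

input #1, m=4, y=1: outcomes B1=F, B2=F, B3=F, B4=F, B5=T, B5=F
input #2, m=3, y=4: outcomes B1=T, B4=T, B5=F
input #3, m=6, y=5: outcomes B1=T, B4=F, B5=T, B5=F
input #4, m=7, y=4: outcomes B1=T, B4=T, B5=T, B5=F
input #5, m=5, y=3: outcomes B1=T, B4=F, B5=T, B5=F
input #6, m=4, y=2: outcomes B1=T, B4=T, B5=T, B5=F
input #7, m=8, y=6: outcomes B1=T, B4=T, B5=T, B5=F
together the pool reaches 8 outcomes: B1=T, B1=F, B2=F, B3=F, B4=T, B4=F, B5=T, B5=F
size 1 is not enough: best union over all size-1 subsets is 6/8
the canonical winner is {1, 2}: size 2, full 8-outcome coverage, earliest index list among size-2 covers

Answer: 1, 2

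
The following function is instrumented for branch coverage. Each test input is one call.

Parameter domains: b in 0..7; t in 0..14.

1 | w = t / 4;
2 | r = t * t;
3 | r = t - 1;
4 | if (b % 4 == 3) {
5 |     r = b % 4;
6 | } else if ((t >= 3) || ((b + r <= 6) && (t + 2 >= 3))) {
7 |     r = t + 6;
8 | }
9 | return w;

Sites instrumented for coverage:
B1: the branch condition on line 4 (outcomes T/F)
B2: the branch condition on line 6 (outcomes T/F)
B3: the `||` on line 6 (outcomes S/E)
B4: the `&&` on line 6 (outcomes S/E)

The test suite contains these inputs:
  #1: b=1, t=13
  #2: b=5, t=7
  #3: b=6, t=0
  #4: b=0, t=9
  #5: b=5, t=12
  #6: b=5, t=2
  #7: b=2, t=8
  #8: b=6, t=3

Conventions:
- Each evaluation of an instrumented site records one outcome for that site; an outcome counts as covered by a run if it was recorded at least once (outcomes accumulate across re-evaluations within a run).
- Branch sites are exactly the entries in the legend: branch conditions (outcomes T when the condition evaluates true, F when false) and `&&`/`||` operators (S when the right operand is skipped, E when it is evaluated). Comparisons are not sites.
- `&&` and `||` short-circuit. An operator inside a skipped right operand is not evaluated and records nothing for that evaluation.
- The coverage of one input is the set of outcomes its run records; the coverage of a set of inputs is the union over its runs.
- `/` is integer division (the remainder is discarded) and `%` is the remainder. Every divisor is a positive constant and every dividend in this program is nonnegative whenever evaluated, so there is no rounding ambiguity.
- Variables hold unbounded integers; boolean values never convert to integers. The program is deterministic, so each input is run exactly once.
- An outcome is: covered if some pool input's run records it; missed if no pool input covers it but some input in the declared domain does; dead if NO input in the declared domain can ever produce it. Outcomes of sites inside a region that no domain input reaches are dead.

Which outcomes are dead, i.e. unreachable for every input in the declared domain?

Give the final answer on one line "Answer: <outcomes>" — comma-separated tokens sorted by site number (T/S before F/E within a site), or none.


exhaustive pass over the 120-input domain:
  reachable outcomes have witnesses, e.g. B1=T (e.g. b=3, t=0), B1=F (e.g. b=0, t=0), B2=T (e.g. b=0, t=1), B2=F (e.g. b=0, t=0)
Answer: none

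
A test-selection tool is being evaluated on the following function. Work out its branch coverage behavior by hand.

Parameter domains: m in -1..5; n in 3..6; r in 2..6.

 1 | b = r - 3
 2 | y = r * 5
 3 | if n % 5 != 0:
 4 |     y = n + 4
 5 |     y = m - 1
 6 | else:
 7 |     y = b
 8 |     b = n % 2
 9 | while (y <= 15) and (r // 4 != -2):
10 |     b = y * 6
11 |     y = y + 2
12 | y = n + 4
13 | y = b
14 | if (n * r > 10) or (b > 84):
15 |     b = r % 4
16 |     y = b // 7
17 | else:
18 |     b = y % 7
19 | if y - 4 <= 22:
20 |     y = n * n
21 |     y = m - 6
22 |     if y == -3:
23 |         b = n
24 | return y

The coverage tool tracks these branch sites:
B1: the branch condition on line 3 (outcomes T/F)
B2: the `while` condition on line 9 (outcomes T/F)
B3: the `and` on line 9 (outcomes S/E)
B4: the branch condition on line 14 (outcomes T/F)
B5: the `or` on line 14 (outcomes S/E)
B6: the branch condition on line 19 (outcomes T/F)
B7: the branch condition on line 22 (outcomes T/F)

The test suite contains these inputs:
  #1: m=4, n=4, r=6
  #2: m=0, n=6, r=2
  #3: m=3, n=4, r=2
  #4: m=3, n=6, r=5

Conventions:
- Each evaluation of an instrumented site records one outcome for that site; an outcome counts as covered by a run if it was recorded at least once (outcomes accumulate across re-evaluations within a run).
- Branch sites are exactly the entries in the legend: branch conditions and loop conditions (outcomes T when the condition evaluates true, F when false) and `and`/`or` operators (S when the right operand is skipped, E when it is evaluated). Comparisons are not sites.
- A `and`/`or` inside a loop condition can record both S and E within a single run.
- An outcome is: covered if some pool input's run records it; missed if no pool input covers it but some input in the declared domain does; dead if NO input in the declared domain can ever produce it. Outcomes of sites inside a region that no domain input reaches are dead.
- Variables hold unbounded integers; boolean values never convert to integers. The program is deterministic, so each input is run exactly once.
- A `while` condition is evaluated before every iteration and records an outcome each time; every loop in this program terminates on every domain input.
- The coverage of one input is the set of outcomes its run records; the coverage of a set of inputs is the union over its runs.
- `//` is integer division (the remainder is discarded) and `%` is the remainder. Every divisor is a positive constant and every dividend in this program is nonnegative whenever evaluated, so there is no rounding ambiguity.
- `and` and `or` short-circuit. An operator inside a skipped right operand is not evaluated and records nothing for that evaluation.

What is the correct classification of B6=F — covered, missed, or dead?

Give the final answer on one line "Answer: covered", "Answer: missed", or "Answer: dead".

B6=F is recorded by pool input(s) 3 -> covered

Answer: covered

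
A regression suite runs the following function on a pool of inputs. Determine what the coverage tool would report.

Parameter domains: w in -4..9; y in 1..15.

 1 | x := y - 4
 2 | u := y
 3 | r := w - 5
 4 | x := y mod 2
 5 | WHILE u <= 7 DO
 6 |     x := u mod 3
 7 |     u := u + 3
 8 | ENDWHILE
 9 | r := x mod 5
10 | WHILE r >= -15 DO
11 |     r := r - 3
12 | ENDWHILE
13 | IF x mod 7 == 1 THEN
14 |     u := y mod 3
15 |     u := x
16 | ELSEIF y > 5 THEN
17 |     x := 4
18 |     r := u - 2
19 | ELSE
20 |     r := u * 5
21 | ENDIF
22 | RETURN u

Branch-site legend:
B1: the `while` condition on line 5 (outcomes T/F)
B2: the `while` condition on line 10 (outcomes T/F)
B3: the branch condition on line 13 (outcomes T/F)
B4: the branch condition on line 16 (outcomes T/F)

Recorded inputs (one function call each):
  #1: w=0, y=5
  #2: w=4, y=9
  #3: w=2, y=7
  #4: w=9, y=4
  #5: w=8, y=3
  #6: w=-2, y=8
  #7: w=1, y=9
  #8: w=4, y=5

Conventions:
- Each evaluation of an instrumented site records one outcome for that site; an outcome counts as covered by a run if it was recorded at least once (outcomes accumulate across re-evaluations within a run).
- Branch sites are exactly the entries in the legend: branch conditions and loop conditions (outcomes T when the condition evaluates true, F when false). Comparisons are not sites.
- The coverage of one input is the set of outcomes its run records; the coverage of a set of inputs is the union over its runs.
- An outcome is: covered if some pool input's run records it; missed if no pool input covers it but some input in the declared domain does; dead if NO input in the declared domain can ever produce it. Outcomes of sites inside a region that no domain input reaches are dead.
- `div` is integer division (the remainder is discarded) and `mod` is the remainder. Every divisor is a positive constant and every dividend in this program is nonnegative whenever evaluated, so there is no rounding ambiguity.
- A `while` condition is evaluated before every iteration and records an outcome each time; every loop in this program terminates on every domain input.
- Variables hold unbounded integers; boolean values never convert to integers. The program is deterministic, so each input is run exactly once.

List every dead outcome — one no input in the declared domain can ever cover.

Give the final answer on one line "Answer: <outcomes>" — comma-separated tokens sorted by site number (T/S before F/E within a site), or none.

exhaustive pass over the 210-input domain:
  reachable outcomes have witnesses, e.g. B1=T (e.g. w=-4, y=1), B1=F (e.g. w=-4, y=1), B2=T (e.g. w=-4, y=1), B2=F (e.g. w=-4, y=1)

Answer: none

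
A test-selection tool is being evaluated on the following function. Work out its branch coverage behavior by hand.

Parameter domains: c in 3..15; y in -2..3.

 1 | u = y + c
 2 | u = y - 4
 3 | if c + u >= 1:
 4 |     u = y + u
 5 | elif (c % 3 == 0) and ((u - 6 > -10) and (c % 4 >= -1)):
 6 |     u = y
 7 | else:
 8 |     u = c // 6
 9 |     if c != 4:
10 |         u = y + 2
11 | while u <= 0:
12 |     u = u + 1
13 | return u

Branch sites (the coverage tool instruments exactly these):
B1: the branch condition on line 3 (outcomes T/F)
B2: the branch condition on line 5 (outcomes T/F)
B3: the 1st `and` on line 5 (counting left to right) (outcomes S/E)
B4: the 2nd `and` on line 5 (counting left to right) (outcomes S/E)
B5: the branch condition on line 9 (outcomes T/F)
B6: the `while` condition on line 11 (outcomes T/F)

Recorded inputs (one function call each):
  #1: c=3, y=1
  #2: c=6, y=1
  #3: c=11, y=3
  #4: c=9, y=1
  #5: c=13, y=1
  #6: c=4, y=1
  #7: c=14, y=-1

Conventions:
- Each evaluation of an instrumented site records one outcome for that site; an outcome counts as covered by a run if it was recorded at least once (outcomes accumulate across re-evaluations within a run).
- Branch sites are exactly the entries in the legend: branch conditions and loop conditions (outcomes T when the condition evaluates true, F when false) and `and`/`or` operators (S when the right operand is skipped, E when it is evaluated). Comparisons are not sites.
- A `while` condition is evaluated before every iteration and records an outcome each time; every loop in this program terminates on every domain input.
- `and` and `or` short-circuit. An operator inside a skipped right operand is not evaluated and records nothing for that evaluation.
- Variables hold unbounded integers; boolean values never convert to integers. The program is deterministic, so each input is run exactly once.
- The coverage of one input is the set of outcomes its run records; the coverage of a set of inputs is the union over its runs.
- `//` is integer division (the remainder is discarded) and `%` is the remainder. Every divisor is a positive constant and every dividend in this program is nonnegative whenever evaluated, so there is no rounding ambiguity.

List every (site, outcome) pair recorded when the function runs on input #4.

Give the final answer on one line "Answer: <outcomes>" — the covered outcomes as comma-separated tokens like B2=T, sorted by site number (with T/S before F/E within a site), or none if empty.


Tracing the run of input #4 (c=9, y=1):
  B1->T, B6->T, B6->T, B6->T, B6->F
collecting distinct outcomes: B1=T, B6=T, B6=F
Answer: B1=T, B6=T, B6=F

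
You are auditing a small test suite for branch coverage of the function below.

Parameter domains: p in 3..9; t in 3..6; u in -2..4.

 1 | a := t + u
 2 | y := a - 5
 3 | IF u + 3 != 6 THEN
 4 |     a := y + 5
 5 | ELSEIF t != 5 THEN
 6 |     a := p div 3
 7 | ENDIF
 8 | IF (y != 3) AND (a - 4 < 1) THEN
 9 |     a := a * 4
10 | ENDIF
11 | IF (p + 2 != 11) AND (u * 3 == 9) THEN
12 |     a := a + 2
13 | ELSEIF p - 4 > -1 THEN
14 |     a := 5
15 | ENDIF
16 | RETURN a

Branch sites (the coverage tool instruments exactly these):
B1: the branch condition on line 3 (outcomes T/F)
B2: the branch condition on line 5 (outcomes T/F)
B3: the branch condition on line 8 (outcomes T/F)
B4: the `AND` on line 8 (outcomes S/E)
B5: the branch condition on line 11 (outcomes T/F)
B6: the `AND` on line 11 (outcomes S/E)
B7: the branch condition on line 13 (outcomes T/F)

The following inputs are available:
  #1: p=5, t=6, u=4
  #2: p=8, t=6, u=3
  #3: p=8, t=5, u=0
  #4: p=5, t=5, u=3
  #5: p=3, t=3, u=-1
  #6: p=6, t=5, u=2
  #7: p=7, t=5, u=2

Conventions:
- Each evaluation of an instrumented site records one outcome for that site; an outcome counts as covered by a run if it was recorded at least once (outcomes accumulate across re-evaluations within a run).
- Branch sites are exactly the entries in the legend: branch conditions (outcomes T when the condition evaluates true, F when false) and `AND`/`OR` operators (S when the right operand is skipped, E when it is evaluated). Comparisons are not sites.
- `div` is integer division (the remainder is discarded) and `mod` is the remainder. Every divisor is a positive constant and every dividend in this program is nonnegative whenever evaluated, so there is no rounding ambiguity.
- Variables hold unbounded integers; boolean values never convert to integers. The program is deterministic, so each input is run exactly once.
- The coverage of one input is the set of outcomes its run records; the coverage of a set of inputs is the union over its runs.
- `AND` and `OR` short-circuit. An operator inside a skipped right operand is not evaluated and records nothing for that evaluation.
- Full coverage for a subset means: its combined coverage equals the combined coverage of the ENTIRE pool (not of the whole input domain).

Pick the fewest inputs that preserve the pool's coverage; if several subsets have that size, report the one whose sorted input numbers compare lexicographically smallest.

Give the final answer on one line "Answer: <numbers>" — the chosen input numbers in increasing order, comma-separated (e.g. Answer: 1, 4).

run #1 (p=5, t=6, u=4) records B1=T, B3=F, B4=E, B5=F, B6=E, B7=T
run #2 (p=8, t=6, u=3) records B1=F, B2=T, B3=T, B4=E, B5=T, B6=E
run #3 (p=8, t=5, u=0) records B1=T, B3=F, B4=E, B5=F, B6=E, B7=T
run #4 (p=5, t=5, u=3) records B1=F, B2=F, B3=F, B4=S, B5=T, B6=E
run #5 (p=3, t=3, u=-1) records B1=T, B3=T, B4=E, B5=F, B6=E, B7=F
run #6 (p=6, t=5, u=2) records B1=T, B3=F, B4=E, B5=F, B6=E, B7=T
run #7 (p=7, t=5, u=2) records B1=T, B3=F, B4=E, B5=F, B6=E, B7=T
pool-wide coverage (13 outcomes): B1=T, B1=F, B2=T, B2=F, B3=T, B3=F, B4=S, B4=E, B5=T, B5=F, B6=E, B7=T, B7=F
checked all size-1 subsets: none covers 13 outcomes (max 6/13)
checked all size-2 subsets: none covers 13 outcomes (max 11/13)
checked all size-3 subsets: none covers 13 outcomes (max 12/13)
at size 4, {1, 2, 4, 5} reaches all 13 outcomes; every lexicographically earlier size-4 subset fails

Answer: 1, 2, 4, 5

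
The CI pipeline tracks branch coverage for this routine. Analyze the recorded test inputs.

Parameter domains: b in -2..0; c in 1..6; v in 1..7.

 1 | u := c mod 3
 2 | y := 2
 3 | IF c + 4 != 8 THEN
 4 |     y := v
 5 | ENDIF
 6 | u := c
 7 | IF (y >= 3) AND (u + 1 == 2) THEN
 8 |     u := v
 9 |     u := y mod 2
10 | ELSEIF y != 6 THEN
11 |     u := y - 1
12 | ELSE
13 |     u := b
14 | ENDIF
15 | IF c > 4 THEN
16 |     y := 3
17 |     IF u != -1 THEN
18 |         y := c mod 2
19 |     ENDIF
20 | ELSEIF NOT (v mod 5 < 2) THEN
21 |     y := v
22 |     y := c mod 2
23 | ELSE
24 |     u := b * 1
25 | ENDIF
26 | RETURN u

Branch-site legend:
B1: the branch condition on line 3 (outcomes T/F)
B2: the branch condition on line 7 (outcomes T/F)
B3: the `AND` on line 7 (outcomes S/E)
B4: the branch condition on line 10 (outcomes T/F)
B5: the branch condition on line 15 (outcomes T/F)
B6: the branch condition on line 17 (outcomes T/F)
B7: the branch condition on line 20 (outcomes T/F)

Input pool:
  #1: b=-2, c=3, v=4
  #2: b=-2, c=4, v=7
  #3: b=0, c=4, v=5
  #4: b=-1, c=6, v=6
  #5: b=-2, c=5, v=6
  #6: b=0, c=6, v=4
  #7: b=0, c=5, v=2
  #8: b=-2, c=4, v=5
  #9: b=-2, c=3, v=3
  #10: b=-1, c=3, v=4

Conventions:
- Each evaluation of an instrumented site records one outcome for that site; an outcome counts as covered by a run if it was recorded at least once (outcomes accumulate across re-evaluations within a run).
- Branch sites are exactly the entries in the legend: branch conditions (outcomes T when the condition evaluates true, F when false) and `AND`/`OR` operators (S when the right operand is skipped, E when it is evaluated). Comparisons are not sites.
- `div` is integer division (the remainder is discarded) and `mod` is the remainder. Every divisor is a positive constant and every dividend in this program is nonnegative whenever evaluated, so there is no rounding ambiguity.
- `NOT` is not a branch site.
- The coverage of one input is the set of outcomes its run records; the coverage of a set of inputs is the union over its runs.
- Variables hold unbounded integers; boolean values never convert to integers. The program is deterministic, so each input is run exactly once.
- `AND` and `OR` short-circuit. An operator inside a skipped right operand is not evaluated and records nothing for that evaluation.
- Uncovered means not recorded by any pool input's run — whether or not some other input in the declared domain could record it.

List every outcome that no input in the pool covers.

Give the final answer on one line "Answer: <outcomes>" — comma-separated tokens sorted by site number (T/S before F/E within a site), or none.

run #1 (b=-2, c=3, v=4) runs B1->T, B3->E, B2->F, B4->T, B5->F, B7->T; records B1=T, B2=F, B3=E, B4=T, B5=F, B7=T
run #2 (b=-2, c=4, v=7) runs B1->F, B3->S, B2->F, B4->T, B5->F, B7->T; records B1=F, B2=F, B3=S, B4=T, B5=F, B7=T
run #3 (b=0, c=4, v=5) runs B1->F, B3->S, B2->F, B4->T, B5->F, B7->F; records B1=F, B2=F, B3=S, B4=T, B5=F, B7=F
run #4 (b=-1, c=6, v=6) runs B1->T, B3->E, B2->F, B4->F, B5->T, B6->F; records B1=T, B2=F, B3=E, B4=F, B5=T, B6=F
run #5 (b=-2, c=5, v=6) runs B1->T, B3->E, B2->F, B4->F, B5->T, B6->T; records B1=T, B2=F, B3=E, B4=F, B5=T, B6=T
run #6 (b=0, c=6, v=4) runs B1->T, B3->E, B2->F, B4->T, B5->T, B6->T; records B1=T, B2=F, B3=E, B4=T, B5=T, B6=T
run #7 (b=0, c=5, v=2) runs B1->T, B3->S, B2->F, B4->T, B5->T, B6->T; records B1=T, B2=F, B3=S, B4=T, B5=T, B6=T
run #8 (b=-2, c=4, v=5) runs B1->F, B3->S, B2->F, B4->T, B5->F, B7->F; records B1=F, B2=F, B3=S, B4=T, B5=F, B7=F
run #9 (b=-2, c=3, v=3) runs B1->T, B3->E, B2->F, B4->T, B5->F, B7->T; records B1=T, B2=F, B3=E, B4=T, B5=F, B7=T
run #10 (b=-1, c=3, v=4) runs B1->T, B3->E, B2->F, B4->T, B5->F, B7->T; records B1=T, B2=F, B3=E, B4=T, B5=F, B7=T
union over the pool: B1=T, B1=F, B2=F, B3=S, B3=E, B4=T, B4=F, B5=T, B5=F, B6=T, B6=F, B7=T, B7=F
uncovered (1 of 14): B2=T

Answer: B2=T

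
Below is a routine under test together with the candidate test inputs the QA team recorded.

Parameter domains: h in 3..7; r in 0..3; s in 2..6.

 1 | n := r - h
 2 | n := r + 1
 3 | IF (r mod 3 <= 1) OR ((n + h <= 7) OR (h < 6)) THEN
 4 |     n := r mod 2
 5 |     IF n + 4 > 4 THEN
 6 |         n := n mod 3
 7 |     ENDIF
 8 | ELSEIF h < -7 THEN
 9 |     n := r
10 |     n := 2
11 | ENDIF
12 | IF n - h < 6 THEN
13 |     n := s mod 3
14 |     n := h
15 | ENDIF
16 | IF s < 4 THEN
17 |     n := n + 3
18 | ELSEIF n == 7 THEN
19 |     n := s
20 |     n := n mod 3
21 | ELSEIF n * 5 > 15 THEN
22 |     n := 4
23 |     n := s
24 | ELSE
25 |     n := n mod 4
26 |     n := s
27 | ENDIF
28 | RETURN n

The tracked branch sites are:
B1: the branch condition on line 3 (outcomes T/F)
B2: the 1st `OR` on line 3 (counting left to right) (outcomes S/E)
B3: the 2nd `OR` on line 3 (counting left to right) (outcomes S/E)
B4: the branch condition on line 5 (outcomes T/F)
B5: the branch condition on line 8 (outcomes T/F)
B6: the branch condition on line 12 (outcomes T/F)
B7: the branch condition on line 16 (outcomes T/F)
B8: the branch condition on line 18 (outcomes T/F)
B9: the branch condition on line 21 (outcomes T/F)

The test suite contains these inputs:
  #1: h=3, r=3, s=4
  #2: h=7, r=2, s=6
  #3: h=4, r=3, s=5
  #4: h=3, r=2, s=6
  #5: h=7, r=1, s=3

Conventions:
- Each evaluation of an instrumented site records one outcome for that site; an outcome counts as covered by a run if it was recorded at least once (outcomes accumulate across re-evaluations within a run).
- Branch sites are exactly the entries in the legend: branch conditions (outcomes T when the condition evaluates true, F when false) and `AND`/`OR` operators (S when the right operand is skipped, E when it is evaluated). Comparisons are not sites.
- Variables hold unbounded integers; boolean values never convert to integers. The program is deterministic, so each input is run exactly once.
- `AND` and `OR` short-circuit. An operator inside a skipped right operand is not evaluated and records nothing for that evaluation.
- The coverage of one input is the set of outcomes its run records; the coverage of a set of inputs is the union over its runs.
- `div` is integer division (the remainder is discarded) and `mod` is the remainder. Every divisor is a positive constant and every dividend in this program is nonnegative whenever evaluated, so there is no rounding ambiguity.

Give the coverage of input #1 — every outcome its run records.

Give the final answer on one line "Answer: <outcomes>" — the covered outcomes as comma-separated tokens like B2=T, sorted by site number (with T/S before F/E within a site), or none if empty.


Event log for input #1 (h=3, r=3, s=4):
  B2->S, B1->T, B4->T, B6->T, B7->F, B8->F, B9->F
as a set, this run covers: B1=T, B2=S, B4=T, B6=T, B7=F, B8=F, B9=F
Answer: B1=T, B2=S, B4=T, B6=T, B7=F, B8=F, B9=F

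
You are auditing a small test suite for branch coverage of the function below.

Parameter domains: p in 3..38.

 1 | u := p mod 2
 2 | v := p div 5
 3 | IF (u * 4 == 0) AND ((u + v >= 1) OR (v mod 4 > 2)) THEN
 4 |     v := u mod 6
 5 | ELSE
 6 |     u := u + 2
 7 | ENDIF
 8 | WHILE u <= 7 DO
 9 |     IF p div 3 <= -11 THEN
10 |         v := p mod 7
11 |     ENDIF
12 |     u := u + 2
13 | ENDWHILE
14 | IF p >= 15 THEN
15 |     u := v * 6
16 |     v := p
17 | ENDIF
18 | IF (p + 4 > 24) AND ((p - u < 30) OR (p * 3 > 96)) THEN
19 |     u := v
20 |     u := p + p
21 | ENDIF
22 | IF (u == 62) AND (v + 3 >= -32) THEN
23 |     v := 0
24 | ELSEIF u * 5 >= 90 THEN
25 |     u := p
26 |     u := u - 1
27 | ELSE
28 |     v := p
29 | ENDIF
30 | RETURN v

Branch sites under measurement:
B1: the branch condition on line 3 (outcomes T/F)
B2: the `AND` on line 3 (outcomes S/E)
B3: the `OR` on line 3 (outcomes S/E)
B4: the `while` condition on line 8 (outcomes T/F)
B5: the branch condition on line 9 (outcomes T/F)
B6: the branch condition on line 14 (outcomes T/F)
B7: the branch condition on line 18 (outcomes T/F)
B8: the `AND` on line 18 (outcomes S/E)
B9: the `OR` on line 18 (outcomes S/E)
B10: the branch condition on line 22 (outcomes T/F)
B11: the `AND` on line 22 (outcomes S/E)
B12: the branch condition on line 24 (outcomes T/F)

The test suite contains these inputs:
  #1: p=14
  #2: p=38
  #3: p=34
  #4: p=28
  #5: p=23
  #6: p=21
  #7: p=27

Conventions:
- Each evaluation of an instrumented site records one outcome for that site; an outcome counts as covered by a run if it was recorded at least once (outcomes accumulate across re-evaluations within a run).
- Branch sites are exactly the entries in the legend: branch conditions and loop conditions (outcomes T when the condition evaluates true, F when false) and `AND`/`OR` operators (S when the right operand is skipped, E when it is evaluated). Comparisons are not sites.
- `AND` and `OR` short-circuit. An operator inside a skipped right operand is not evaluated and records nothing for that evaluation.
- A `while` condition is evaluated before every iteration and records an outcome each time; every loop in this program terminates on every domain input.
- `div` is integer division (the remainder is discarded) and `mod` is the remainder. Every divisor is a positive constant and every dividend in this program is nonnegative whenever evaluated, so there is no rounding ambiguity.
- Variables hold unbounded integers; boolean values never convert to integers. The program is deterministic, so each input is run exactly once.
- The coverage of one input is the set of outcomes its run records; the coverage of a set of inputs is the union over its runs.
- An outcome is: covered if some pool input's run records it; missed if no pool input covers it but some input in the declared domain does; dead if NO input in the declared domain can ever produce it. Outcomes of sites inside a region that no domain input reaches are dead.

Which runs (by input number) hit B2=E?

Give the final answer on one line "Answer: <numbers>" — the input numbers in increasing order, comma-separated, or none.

input #1 (p=14): hits B2=E
input #2 (p=38): hits B2=E
input #3 (p=34): hits B2=E
input #4 (p=28): hits B2=E
input #5 (p=23): never hits B2=E
input #6 (p=21): never hits B2=E
input #7 (p=27): never hits B2=E

Answer: 1, 2, 3, 4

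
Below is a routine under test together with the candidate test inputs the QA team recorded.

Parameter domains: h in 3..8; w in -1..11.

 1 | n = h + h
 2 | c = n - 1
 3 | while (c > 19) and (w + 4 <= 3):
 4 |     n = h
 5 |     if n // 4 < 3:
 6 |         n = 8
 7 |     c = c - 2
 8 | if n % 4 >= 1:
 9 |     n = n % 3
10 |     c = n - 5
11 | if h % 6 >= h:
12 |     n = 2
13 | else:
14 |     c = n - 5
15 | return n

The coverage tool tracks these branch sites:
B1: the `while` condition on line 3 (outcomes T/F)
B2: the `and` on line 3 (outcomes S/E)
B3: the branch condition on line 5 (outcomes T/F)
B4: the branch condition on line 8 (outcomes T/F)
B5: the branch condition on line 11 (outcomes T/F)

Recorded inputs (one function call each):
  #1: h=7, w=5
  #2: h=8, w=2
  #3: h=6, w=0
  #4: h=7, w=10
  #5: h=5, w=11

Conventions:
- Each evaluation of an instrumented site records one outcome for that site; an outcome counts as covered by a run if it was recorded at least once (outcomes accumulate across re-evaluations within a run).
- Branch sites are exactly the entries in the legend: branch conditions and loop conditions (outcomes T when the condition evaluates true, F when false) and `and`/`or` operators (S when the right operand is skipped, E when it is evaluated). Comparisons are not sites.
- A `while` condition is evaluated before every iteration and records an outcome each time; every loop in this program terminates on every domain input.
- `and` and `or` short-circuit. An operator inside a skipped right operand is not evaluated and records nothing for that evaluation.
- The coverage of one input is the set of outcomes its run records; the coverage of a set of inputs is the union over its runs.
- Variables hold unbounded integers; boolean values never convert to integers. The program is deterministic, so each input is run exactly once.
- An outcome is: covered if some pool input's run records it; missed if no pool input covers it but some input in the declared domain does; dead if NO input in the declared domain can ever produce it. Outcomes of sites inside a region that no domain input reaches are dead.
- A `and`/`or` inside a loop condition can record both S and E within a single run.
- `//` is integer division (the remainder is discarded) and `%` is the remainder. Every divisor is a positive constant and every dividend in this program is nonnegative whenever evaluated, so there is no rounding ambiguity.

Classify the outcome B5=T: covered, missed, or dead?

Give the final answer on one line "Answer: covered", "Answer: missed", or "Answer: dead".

B5=T is recorded by pool input(s) 5 -> covered

Answer: covered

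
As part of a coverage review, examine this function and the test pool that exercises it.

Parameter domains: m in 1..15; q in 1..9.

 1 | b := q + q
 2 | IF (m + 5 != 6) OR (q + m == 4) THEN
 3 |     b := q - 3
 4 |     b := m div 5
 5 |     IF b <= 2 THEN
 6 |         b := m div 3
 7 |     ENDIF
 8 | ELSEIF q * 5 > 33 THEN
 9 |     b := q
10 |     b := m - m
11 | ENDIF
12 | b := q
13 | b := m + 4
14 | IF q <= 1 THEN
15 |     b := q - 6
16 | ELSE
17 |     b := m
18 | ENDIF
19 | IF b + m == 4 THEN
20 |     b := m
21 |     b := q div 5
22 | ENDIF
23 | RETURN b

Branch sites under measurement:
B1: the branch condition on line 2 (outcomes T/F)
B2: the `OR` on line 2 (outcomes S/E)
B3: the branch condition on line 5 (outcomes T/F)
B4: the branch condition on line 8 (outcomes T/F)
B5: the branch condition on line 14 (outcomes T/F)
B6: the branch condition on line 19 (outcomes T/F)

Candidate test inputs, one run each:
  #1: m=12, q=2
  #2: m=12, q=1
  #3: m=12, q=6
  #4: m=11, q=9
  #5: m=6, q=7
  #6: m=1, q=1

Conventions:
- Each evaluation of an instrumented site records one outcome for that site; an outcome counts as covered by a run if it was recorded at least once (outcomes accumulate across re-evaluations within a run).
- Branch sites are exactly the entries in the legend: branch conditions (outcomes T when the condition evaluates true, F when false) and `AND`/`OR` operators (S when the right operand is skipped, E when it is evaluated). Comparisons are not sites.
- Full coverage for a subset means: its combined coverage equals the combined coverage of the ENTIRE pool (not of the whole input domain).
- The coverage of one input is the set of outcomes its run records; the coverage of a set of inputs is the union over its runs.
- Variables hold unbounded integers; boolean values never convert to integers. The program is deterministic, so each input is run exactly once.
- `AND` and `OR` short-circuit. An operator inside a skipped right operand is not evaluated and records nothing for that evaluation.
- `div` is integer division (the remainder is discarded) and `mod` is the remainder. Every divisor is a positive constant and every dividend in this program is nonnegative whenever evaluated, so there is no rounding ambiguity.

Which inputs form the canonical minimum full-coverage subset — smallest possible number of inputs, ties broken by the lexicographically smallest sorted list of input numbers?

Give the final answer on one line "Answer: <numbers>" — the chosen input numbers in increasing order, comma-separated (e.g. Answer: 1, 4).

input #1, m=12, q=2: events B2->S, B1->T, B3->T, B5->F, B6->F; outcomes B1=T, B2=S, B3=T, B5=F, B6=F
input #2, m=12, q=1: events B2->S, B1->T, B3->T, B5->T, B6->F; outcomes B1=T, B2=S, B3=T, B5=T, B6=F
input #3, m=12, q=6: events B2->S, B1->T, B3->T, B5->F, B6->F; outcomes B1=T, B2=S, B3=T, B5=F, B6=F
input #4, m=11, q=9: events B2->S, B1->T, B3->T, B5->F, B6->F; outcomes B1=T, B2=S, B3=T, B5=F, B6=F
input #5, m=6, q=7: events B2->S, B1->T, B3->T, B5->F, B6->F; outcomes B1=T, B2=S, B3=T, B5=F, B6=F
input #6, m=1, q=1: events B2->E, B1->F, B4->F, B5->T, B6->F; outcomes B1=F, B2=E, B4=F, B5=T, B6=F
together the pool reaches 9 outcomes: B1=T, B1=F, B2=S, B2=E, B3=T, B4=F, B5=T, B5=F, B6=F
every size-1 subset falls short of the 9 outcomes (best: 5/9)
the canonical winner is {1, 6}: size 2, full 9-outcome coverage, earliest index list among size-2 covers

Answer: 1, 6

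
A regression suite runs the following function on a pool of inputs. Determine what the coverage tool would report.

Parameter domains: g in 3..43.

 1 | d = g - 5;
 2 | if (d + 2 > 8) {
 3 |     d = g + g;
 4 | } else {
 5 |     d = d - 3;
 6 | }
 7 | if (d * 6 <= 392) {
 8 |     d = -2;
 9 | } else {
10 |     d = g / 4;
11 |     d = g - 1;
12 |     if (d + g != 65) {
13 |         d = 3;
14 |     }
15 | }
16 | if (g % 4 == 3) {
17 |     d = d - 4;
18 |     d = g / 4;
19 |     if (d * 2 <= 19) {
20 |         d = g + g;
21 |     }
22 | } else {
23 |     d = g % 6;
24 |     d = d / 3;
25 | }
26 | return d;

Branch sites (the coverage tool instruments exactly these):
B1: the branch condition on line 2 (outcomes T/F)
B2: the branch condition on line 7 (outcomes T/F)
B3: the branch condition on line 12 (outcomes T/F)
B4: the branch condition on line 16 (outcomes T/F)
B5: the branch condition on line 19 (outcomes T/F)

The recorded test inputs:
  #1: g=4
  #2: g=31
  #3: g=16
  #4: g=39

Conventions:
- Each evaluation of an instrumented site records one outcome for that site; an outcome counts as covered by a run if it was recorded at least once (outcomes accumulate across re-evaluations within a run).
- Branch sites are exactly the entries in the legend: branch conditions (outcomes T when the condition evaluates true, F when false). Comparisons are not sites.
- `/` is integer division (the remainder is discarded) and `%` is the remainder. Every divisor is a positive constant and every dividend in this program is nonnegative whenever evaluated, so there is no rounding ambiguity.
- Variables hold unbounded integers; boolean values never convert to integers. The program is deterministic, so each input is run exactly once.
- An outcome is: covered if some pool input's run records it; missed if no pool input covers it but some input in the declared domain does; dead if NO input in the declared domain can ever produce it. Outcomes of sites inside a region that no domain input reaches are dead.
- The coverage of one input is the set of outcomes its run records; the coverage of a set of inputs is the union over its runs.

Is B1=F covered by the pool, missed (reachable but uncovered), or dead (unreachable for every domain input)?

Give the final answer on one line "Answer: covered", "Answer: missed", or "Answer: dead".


B1=F is recorded by pool input(s) 1 -> covered
Answer: covered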